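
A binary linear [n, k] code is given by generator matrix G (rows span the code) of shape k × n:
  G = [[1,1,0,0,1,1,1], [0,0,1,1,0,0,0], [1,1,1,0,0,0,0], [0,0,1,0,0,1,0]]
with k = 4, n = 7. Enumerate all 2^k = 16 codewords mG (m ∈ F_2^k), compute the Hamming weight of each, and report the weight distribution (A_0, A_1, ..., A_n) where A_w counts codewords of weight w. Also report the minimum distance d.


Weight distribution: A_0 = 1, A_2 = 4, A_3 = 3, A_4 = 3, A_5 = 4, A_7 = 1. Minimum distance d = 2.

Enumerate all 2^4 = 16 messages m ∈ F_2^4.
For each, compute codeword c = mG in F_2^7, then tally its weight.
  m = 0000 → c = 0000000, weight = 0.
  m = 1000 → c = 1100111, weight = 5.
  m = 0100 → c = 0011000, weight = 2.
  m = 1100 → c = 1111111, weight = 7.
  m = 0010 → c = 1110000, weight = 3.
  m = 1010 → c = 0010111, weight = 4.
  m = 0110 → c = 1101000, weight = 3.
  m = 1110 → c = 0001111, weight = 4.
  m = 0001 → c = 0010010, weight = 2.
  m = 1001 → c = 1110101, weight = 5.
  m = 0101 → c = 0001010, weight = 2.
  m = 1101 → c = 1101101, weight = 5.
  m = 0011 → c = 1100010, weight = 3.
  m = 1011 → c = 0000101, weight = 2.
  m = 0111 → c = 1111010, weight = 5.
  m = 1111 → c = 0011101, weight = 4.
Tally weights:
  weight 0: 1 codewords.
  weight 2: 4 codewords.
  weight 3: 3 codewords.
  weight 4: 3 codewords.
  weight 5: 4 codewords.
  weight 7: 1 codewords.
Minimum distance d = smallest w > 0 with A_w > 0 = 2.
Sanity: Σ A_w = 16 = 2^4 = 16 ✓.


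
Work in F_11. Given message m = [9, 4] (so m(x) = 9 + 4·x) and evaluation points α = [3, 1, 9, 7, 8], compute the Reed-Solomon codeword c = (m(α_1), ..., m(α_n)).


c = [10, 2, 1, 4, 8]

Message polynomial: m(x) = 9 + 4·x (mod 11).
For each evaluation point α_i, compute m(α_i) mod 11:
  α_1 = 3: Horner steps 4 → 10, so m(3) = 10.
  α_2 = 1: Horner steps 4 → 2, so m(1) = 2.
  α_3 = 9: Horner steps 4 → 1, so m(9) = 1.
  α_4 = 7: Horner steps 4 → 4, so m(7) = 4.
  α_5 = 8: Horner steps 4 → 8, so m(8) = 8.
Codeword c = [10, 2, 1, 4, 8] ∈ F_11^5.


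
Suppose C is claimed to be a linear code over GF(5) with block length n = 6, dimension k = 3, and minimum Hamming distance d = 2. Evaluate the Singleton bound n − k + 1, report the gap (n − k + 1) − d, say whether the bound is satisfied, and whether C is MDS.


Singleton RHS = n − k + 1 = 4, slack = 2, bound satisfied, not MDS.

Singleton bound: d ≤ n − k + 1.
Here n = 6, k = 3, so n − k + 1 = 4.
Given d = 2, check d ≤ 4: YES.
Slack = (n − k + 1) − d = 2.
The code is NOT MDS (slack = 2 > 0).
Description: the claimed parameters are [6, 3, 2]_5; such a code would be non-MDS.


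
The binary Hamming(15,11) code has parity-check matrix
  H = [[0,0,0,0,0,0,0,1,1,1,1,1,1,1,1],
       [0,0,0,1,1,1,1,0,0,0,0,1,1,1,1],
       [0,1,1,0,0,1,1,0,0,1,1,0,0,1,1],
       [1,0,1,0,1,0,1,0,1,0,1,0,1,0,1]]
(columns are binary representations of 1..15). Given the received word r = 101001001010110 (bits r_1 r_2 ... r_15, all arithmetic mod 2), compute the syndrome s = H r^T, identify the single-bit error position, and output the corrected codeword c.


s = (0, 1, 0, 1)^T, error position = 5, corrected codeword c = 101011001010110

Compute s = H r^T mod 2 one row at a time:
  s_1 = 0 + 1 + 0 + 1 + 0 + 1 + 1 + 0 = 4 ≡ 0 (mod 2).
  s_2 = 0 + 0 + 1 + 0 + 0 + 1 + 1 + 0 = 3 ≡ 1 (mod 2).
  s_3 = 0 + 1 + 1 + 0 + 0 + 1 + 1 + 0 = 4 ≡ 0 (mod 2).
  s_4 = 1 + 1 + 0 + 0 + 1 + 1 + 1 + 0 = 5 ≡ 1 (mod 2).
s = (0, 1, 0, 1)^T — this equals column 5 of H (binary 0101), so error is at position 5.
Correct: flip bit 5 of r = 101001001010110 to get c = 101011001010110.


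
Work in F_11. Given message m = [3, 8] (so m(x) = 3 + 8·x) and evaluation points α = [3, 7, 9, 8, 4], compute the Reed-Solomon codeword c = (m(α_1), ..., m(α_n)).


c = [5, 4, 9, 1, 2]

Message polynomial: m(x) = 3 + 8·x (mod 11).
For each evaluation point α_i, compute m(α_i) mod 11:
  α_1 = 3: Horner steps 8 → 5, so m(3) = 5.
  α_2 = 7: Horner steps 8 → 4, so m(7) = 4.
  α_3 = 9: Horner steps 8 → 9, so m(9) = 9.
  α_4 = 8: Horner steps 8 → 1, so m(8) = 1.
  α_5 = 4: Horner steps 8 → 2, so m(4) = 2.
Codeword c = [5, 4, 9, 1, 2] ∈ F_11^5.


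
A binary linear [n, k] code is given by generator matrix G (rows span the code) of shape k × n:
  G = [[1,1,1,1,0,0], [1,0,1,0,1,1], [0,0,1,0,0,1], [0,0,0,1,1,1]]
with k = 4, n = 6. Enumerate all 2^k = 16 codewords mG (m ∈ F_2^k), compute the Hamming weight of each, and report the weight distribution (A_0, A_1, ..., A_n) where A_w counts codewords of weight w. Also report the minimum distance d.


Weight distribution: A_0 = 1, A_1 = 1, A_2 = 2, A_3 = 6, A_4 = 5, A_5 = 1. Minimum distance d = 1.

Enumerate all 2^4 = 16 messages m ∈ F_2^4.
For each, compute codeword c = mG in F_2^6, then tally its weight.
  m = 0000 → c = 000000, weight = 0.
  m = 1000 → c = 111100, weight = 4.
  m = 0100 → c = 101011, weight = 4.
  m = 1100 → c = 010111, weight = 4.
  m = 0010 → c = 001001, weight = 2.
  m = 1010 → c = 110101, weight = 4.
  m = 0110 → c = 100010, weight = 2.
  m = 1110 → c = 011110, weight = 4.
  m = 0001 → c = 000111, weight = 3.
  m = 1001 → c = 111011, weight = 5.
  m = 0101 → c = 101100, weight = 3.
  m = 1101 → c = 010000, weight = 1.
  m = 0011 → c = 001110, weight = 3.
  m = 1011 → c = 110010, weight = 3.
  m = 0111 → c = 100101, weight = 3.
  m = 1111 → c = 011001, weight = 3.
Tally weights:
  weight 0: 1 codewords.
  weight 1: 1 codewords.
  weight 2: 2 codewords.
  weight 3: 6 codewords.
  weight 4: 5 codewords.
  weight 5: 1 codewords.
Minimum distance d = smallest w > 0 with A_w > 0 = 1.
Sanity: Σ A_w = 16 = 2^4 = 16 ✓.


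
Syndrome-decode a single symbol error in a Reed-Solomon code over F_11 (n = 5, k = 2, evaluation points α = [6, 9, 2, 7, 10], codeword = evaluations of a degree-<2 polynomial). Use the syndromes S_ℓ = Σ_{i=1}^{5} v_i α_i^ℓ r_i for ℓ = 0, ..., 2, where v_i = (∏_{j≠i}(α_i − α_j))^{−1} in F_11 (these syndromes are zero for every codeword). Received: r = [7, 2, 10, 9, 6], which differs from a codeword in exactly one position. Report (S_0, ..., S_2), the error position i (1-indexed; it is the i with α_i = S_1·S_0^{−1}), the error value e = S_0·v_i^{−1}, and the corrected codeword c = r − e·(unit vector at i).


S = (3, 8, 3), error at position 5, error magnitude e = 2, c = [7, 2, 10, 9, 4].

Step 1: column multipliers v_i = (∏_{j≠i}(α_i − α_j))^{−1} mod 11.
  i = 1 (α = 6): (6−9)(6−2)(6−7)(6−10) = (−3)·4·(−1)·(−4) = −48 ≡ 7, so v_1 = 7^{−1} = 8 (mod 11).
  i = 2 (α = 9): (9−6)(9−2)(9−7)(9−10) = 3·7·2·(−1) = −42 ≡ 2, so v_2 = 2^{−1} = 6 (mod 11).
  i = 3 (α = 2): (2−6)(2−9)(2−7)(2−10) = (−4)·(−7)·(−5)·(−8) = 1120 ≡ 9, so v_3 = 9^{−1} = 5 (mod 11).
  i = 4 (α = 7): (7−6)(7−9)(7−2)(7−10) = 1·(−2)·5·(−3) = 30 ≡ 8, so v_4 = 8^{−1} = 7 (mod 11).
  i = 5 (α = 10): (10−6)(10−9)(10−2)(10−7) = 4·1·8·3 = 96 ≡ 8, so v_5 = 8^{−1} = 7 (mod 11).
  v = [8, 6, 5, 7, 7].
Step 2: syndromes of r = [7, 2, 10, 9, 6] (all sums mod 11).
  S_0 = Σ v_i r_i = 8·7 + 6·2 + 5·10 + 7·9 + 7·6 = 223 ≡ 3.
  S_1 = Σ v_i α_i r_i = 8·6·7 + 6·9·2 + 5·2·10 + 7·7·9 + 7·10·6 = 1405 ≡ 8.
  α_i^2 mod 11 = [3, 4, 4, 5, 1].
  S_2 = Σ v_i α_i^2 r_i = 8·3·7 + 6·4·2 + 5·4·10 + 7·5·9 + 7·1·6 = 773 ≡ 3.
  S = (3, 8, 3) ≠ 0, so r is not a codeword (an error is present).
Step 3: locate the error. For a single error e at position i, S_ℓ = v_i·e·α_i^ℓ, so α_err = S_1/S_0.
  S_0^{−1} = 3^{−1} = 4 (mod 11), so α_err = 8·4 = 32 ≡ 10 = α_5. Error position i = 5.
  Consistency check: S_2/S_1 = 3·7 = 21 ≡ 10 = α_err ✓ (single-error assumption holds).
Step 4: error magnitude e = S_0/v_5 = S_0·∏_{j≠5}(α_5 − α_j) = 3·8 = 24 ≡ 2 (mod 11).
Step 5: correct position 5: c_5 = r_5 − e = 6 − 2 ≡ 4 (mod 11). Hence c = [7, 2, 10, 9, 4].
  Check: interpolating c through the α_i gives m(x) = 6 + 2·x (degree < 2) with m(α_i) = c_i for every i, so c is indeed a codeword.


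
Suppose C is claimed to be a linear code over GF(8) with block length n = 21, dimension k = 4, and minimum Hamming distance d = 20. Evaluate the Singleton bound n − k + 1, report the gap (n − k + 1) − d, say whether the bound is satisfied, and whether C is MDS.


Singleton RHS = n − k + 1 = 18, slack = -2, bound violated (no such code; not MDS).

Singleton bound: d ≤ n − k + 1.
Here n = 21, k = 4, so n − k + 1 = 18.
Given d = 20, check d ≤ 18: NO.
Slack = (n − k + 1) − d = -2.
The slack is negative: d = 20 exceeds n − k + 1 = 18 by 2, so the Singleton bound is violated and no linear [21, 4, 20]_8 code can exist. In particular it is not MDS (MDS requires d = n − k + 1 exactly).
Description: the claimed parameters are [21, 4, 20]_8; such a code would be impossible (violates the Singleton bound).


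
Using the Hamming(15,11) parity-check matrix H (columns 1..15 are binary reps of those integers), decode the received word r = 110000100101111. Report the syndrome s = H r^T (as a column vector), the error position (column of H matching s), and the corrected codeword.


s = (1, 1, 1, 0)^T, error position = 14, corrected codeword c = 110000100101101

Compute s = H r^T mod 2 one row at a time:
  s_1 = 0 + 0 + 1 + 0 + 1 + 1 + 1 + 1 = 5 ≡ 1 (mod 2).
  s_2 = 0 + 0 + 0 + 1 + 1 + 1 + 1 + 1 = 5 ≡ 1 (mod 2).
  s_3 = 1 + 0 + 0 + 1 + 1 + 0 + 1 + 1 = 5 ≡ 1 (mod 2).
  s_4 = 1 + 0 + 0 + 1 + 0 + 0 + 1 + 1 = 4 ≡ 0 (mod 2).
s = (1, 1, 1, 0)^T — this equals column 14 of H (binary 1110), so error is at position 14.
Correct: flip bit 14 of r = 110000100101111 to get c = 110000100101101.


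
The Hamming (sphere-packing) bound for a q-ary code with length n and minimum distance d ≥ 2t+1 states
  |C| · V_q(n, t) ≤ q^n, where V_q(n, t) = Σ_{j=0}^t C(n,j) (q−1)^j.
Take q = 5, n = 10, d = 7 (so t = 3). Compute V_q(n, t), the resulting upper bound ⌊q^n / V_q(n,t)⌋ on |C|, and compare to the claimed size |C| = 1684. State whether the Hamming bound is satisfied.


V_q(n, t) = 8441, q^n = 9765625, Hamming bound = 1156, |C| = 1684 > bound (violated).

Step 1: Compute V_q(n, t) = Σ_{j=0}^3 C(n, j) (q−1)^j.
  j = 0: C(10,0)·(4)^0 = 1·1 = 1.
  j = 1: C(10,1)·(4)^1 = 10·4 = 40.
  j = 2: C(10,2)·(4)^2 = 45·16 = 720.
  j = 3: C(10,3)·(4)^3 = 120·64 = 7680.
  V_q(n, t) = 1 + 40 + 720 + 7680 = 8441.
Step 2: q^n = 5^10 = 9765625.
Step 3: Hamming bound ⌊q^n / V_q(n,t)⌋ = ⌊9765625/8441⌋ = 1156.
Step 4: Compare |C| = 1684 to 1156: violated.
The claimed |C| lies above the Hamming bound, so no 5-ary code of length 10 with d ≥ 7 can have 1684 codewords.


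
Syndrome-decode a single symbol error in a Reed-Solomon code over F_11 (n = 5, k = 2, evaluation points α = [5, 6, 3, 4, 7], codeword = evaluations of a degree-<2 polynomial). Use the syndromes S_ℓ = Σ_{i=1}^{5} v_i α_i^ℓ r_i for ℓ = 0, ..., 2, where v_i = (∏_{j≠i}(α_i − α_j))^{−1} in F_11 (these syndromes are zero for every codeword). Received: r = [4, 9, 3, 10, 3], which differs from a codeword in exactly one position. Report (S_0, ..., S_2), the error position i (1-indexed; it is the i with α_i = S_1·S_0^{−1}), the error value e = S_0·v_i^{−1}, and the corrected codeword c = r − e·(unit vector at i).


S = (10, 8, 2), error at position 3, error magnitude e = 9, c = [4, 9, 5, 10, 3].

Step 1: column multipliers v_i = (∏_{j≠i}(α_i − α_j))^{−1} mod 11.
  i = 1 (α = 5): (5−6)(5−3)(5−4)(5−7) = (−1)·2·1·(−2) = 4 ≡ 4, so v_1 = 4^{−1} = 3 (mod 11).
  i = 2 (α = 6): (6−5)(6−3)(6−4)(6−7) = 1·3·2·(−1) = −6 ≡ 5, so v_2 = 5^{−1} = 9 (mod 11).
  i = 3 (α = 3): (3−5)(3−6)(3−4)(3−7) = (−2)·(−3)·(−1)·(−4) = 24 ≡ 2, so v_3 = 2^{−1} = 6 (mod 11).
  i = 4 (α = 4): (4−5)(4−6)(4−3)(4−7) = (−1)·(−2)·1·(−3) = −6 ≡ 5, so v_4 = 5^{−1} = 9 (mod 11).
  i = 5 (α = 7): (7−5)(7−6)(7−3)(7−4) = 2·1·4·3 = 24 ≡ 2, so v_5 = 2^{−1} = 6 (mod 11).
  v = [3, 9, 6, 9, 6].
Step 2: syndromes of r = [4, 9, 3, 10, 3] (all sums mod 11).
  S_0 = Σ v_i r_i = 3·4 + 9·9 + 6·3 + 9·10 + 6·3 = 219 ≡ 10.
  S_1 = Σ v_i α_i r_i = 3·5·4 + 9·6·9 + 6·3·3 + 9·4·10 + 6·7·3 = 1086 ≡ 8.
  α_i^2 mod 11 = [3, 3, 9, 5, 5].
  S_2 = Σ v_i α_i^2 r_i = 3·3·4 + 9·3·9 + 6·9·3 + 9·5·10 + 6·5·3 = 981 ≡ 2.
  S = (10, 8, 2) ≠ 0, so r is not a codeword (an error is present).
Step 3: locate the error. For a single error e at position i, S_ℓ = v_i·e·α_i^ℓ, so α_err = S_1/S_0.
  S_0^{−1} = 10^{−1} = 10 (mod 11), so α_err = 8·10 = 80 ≡ 3 = α_3. Error position i = 3.
  Consistency check: S_2/S_1 = 2·7 = 14 ≡ 3 = α_err ✓ (single-error assumption holds).
Step 4: error magnitude e = S_0/v_3 = S_0·∏_{j≠3}(α_3 − α_j) = 10·2 = 20 ≡ 9 (mod 11).
Step 5: correct position 3: c_3 = r_3 − e = 3 − 9 ≡ 5 (mod 11). Hence c = [4, 9, 5, 10, 3].
  Check: interpolating c through the α_i gives m(x) = 1 + 5·x (degree < 2) with m(α_i) = c_i for every i, so c is indeed a codeword.


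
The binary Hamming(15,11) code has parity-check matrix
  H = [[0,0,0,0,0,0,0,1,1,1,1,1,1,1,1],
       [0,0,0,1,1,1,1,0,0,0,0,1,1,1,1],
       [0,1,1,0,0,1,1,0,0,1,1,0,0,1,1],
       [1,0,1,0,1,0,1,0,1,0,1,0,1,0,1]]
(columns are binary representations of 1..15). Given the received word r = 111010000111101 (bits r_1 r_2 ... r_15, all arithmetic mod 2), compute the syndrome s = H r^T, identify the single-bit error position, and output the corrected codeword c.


s = (1, 0, 1, 0)^T, error position = 10, corrected codeword c = 111010000011101

Compute s = H r^T mod 2 one row at a time:
  s_1 = 0 + 0 + 1 + 1 + 1 + 1 + 0 + 1 = 5 ≡ 1 (mod 2).
  s_2 = 0 + 1 + 0 + 0 + 1 + 1 + 0 + 1 = 4 ≡ 0 (mod 2).
  s_3 = 1 + 1 + 0 + 0 + 1 + 1 + 0 + 1 = 5 ≡ 1 (mod 2).
  s_4 = 1 + 1 + 1 + 0 + 0 + 1 + 1 + 1 = 6 ≡ 0 (mod 2).
s = (1, 0, 1, 0)^T — this equals column 10 of H (binary 1010), so error is at position 10.
Correct: flip bit 10 of r = 111010000111101 to get c = 111010000011101.


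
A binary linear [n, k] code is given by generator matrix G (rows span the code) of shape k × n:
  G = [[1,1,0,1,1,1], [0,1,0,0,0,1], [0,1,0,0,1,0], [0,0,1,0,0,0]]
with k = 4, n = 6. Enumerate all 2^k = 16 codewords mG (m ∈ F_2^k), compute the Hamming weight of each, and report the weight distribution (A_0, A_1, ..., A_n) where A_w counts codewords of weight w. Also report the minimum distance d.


Weight distribution: A_0 = 1, A_1 = 1, A_2 = 3, A_3 = 6, A_4 = 3, A_5 = 1, A_6 = 1. Minimum distance d = 1.

Enumerate all 2^4 = 16 messages m ∈ F_2^4.
For each, compute codeword c = mG in F_2^6, then tally its weight.
  m = 0000 → c = 000000, weight = 0.
  m = 1000 → c = 110111, weight = 5.
  m = 0100 → c = 010001, weight = 2.
  m = 1100 → c = 100110, weight = 3.
  m = 0010 → c = 010010, weight = 2.
  m = 1010 → c = 100101, weight = 3.
  m = 0110 → c = 000011, weight = 2.
  m = 1110 → c = 110100, weight = 3.
  m = 0001 → c = 001000, weight = 1.
  m = 1001 → c = 111111, weight = 6.
  m = 0101 → c = 011001, weight = 3.
  m = 1101 → c = 101110, weight = 4.
  m = 0011 → c = 011010, weight = 3.
  m = 1011 → c = 101101, weight = 4.
  m = 0111 → c = 001011, weight = 3.
  m = 1111 → c = 111100, weight = 4.
Tally weights:
  weight 0: 1 codewords.
  weight 1: 1 codewords.
  weight 2: 3 codewords.
  weight 3: 6 codewords.
  weight 4: 3 codewords.
  weight 5: 1 codewords.
  weight 6: 1 codewords.
Minimum distance d = smallest w > 0 with A_w > 0 = 1.
Sanity: Σ A_w = 16 = 2^4 = 16 ✓.


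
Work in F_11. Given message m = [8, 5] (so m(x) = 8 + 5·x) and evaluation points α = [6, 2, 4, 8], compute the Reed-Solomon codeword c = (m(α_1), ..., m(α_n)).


c = [5, 7, 6, 4]

Message polynomial: m(x) = 8 + 5·x (mod 11).
For each evaluation point α_i, compute m(α_i) mod 11:
  α_1 = 6: Horner steps 5 → 5, so m(6) = 5.
  α_2 = 2: Horner steps 5 → 7, so m(2) = 7.
  α_3 = 4: Horner steps 5 → 6, so m(4) = 6.
  α_4 = 8: Horner steps 5 → 4, so m(8) = 4.
Codeword c = [5, 7, 6, 4] ∈ F_11^4.


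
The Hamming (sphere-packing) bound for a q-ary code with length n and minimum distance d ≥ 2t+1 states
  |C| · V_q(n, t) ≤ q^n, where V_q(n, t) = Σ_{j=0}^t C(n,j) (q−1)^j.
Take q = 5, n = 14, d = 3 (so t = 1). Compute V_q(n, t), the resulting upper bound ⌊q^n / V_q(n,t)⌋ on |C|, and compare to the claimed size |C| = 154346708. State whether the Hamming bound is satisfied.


V_q(n, t) = 57, q^n = 6103515625, Hamming bound = 107079221, |C| = 154346708 > bound (violated).

Step 1: Compute V_q(n, t) = Σ_{j=0}^1 C(n, j) (q−1)^j.
  j = 0: C(14,0)·(4)^0 = 1·1 = 1.
  j = 1: C(14,1)·(4)^1 = 14·4 = 56.
  V_q(n, t) = 1 + 56 = 57.
Step 2: q^n = 5^14 = 6103515625.
Step 3: Hamming bound ⌊q^n / V_q(n,t)⌋ = ⌊6103515625/57⌋ = 107079221.
Step 4: Compare |C| = 154346708 to 107079221: violated.
The claimed |C| lies above the Hamming bound, so no 5-ary code of length 14 with d ≥ 3 can have 154346708 codewords.


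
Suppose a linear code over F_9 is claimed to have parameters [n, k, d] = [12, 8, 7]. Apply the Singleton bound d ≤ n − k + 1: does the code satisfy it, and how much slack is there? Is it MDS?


Singleton RHS = n − k + 1 = 5, slack = -2, bound violated (no such code; not MDS).

Singleton bound: d ≤ n − k + 1.
Here n = 12, k = 8, so n − k + 1 = 5.
Given d = 7, check d ≤ 5: NO.
Slack = (n − k + 1) − d = -2.
The slack is negative: d = 7 exceeds n − k + 1 = 5 by 2, so the Singleton bound is violated and no linear [12, 8, 7]_9 code can exist. In particular it is not MDS (MDS requires d = n − k + 1 exactly).
Description: the claimed parameters are [12, 8, 7]_9; such a code would be impossible (violates the Singleton bound).


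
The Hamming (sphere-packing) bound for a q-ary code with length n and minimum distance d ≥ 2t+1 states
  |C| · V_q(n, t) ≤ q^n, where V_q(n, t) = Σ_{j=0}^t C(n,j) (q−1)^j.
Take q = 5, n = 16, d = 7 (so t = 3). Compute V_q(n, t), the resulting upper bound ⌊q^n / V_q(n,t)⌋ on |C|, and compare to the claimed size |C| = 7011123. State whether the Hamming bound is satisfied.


V_q(n, t) = 37825, q^n = 152587890625, Hamming bound = 4034048, |C| = 7011123 > bound (violated).

Step 1: Compute V_q(n, t) = Σ_{j=0}^3 C(n, j) (q−1)^j.
  j = 0: C(16,0)·(4)^0 = 1·1 = 1.
  j = 1: C(16,1)·(4)^1 = 16·4 = 64.
  j = 2: C(16,2)·(4)^2 = 120·16 = 1920.
  j = 3: C(16,3)·(4)^3 = 560·64 = 35840.
  V_q(n, t) = 1 + 64 + 1920 + 35840 = 37825.
Step 2: q^n = 5^16 = 152587890625.
Step 3: Hamming bound ⌊q^n / V_q(n,t)⌋ = ⌊152587890625/37825⌋ = 4034048.
Step 4: Compare |C| = 7011123 to 4034048: violated.
The claimed |C| lies above the Hamming bound, so no 5-ary code of length 16 with d ≥ 7 can have 7011123 codewords.


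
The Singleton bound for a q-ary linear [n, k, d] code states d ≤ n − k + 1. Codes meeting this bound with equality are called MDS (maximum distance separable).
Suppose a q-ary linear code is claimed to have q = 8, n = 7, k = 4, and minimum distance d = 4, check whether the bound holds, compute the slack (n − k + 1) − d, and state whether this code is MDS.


Singleton RHS = n − k + 1 = 4, slack = 0, bound satisfied, MDS.

Singleton bound: d ≤ n − k + 1.
Here n = 7, k = 4, so n − k + 1 = 4.
Given d = 4, check d ≤ 4: YES.
Slack = (n − k + 1) − d = 0.
The code is MDS (slack = 0).
Description: the claimed parameters are [7, 4, 4]_8; such a code would be MDS (meets Singleton bound).


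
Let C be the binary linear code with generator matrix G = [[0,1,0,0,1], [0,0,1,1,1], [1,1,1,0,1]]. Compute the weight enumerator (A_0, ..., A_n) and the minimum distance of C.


Weight distribution: A_0 = 1, A_2 = 2, A_3 = 4, A_4 = 1. Minimum distance d = 2.

Enumerate all 2^3 = 8 messages m ∈ F_2^3.
For each, compute codeword c = mG in F_2^5, then tally its weight.
  m = 000 → c = 00000, weight = 0.
  m = 100 → c = 01001, weight = 2.
  m = 010 → c = 00111, weight = 3.
  m = 110 → c = 01110, weight = 3.
  m = 001 → c = 11101, weight = 4.
  m = 101 → c = 10100, weight = 2.
  m = 011 → c = 11010, weight = 3.
  m = 111 → c = 10011, weight = 3.
Tally weights:
  weight 0: 1 codewords.
  weight 2: 2 codewords.
  weight 3: 4 codewords.
  weight 4: 1 codewords.
Minimum distance d = smallest w > 0 with A_w > 0 = 2.
Sanity: Σ A_w = 8 = 2^3 = 8 ✓.


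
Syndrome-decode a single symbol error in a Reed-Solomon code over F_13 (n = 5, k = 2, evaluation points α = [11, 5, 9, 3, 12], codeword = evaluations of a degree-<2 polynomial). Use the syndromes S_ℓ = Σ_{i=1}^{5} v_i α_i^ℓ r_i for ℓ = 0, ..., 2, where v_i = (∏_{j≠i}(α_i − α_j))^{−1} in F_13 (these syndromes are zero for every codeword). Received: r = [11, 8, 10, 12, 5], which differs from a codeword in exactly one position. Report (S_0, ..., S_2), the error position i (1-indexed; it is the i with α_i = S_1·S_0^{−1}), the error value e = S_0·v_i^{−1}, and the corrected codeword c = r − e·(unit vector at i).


S = (3, 9, 1), error at position 4, error magnitude e = 5, c = [11, 8, 10, 7, 5].

Step 1: column multipliers v_i = (∏_{j≠i}(α_i − α_j))^{−1} mod 13.
  i = 1 (α = 11): (11−5)(11−9)(11−3)(11−12) = 6·2·8·(−1) = −96 ≡ 8, so v_1 = 8^{−1} = 5 (mod 13).
  i = 2 (α = 5): (5−11)(5−9)(5−3)(5−12) = (−6)·(−4)·2·(−7) = −336 ≡ 2, so v_2 = 2^{−1} = 7 (mod 13).
  i = 3 (α = 9): (9−11)(9−5)(9−3)(9−12) = (−2)·4·6·(−3) = 144 ≡ 1, so v_3 = 1^{−1} = 1 (mod 13).
  i = 4 (α = 3): (3−11)(3−5)(3−9)(3−12) = (−8)·(−2)·(−6)·(−9) = 864 ≡ 6, so v_4 = 6^{−1} = 11 (mod 13).
  i = 5 (α = 12): (12−11)(12−5)(12−9)(12−3) = 1·7·3·9 = 189 ≡ 7, so v_5 = 7^{−1} = 2 (mod 13).
  v = [5, 7, 1, 11, 2].
Step 2: syndromes of r = [11, 8, 10, 12, 5] (all sums mod 13).
  S_0 = Σ v_i r_i = 5·11 + 7·8 + 1·10 + 11·12 + 2·5 = 263 ≡ 3.
  S_1 = Σ v_i α_i r_i = 5·11·11 + 7·5·8 + 1·9·10 + 11·3·12 + 2·12·5 = 1491 ≡ 9.
  α_i^2 mod 13 = [4, 12, 3, 9, 1].
  S_2 = Σ v_i α_i^2 r_i = 5·4·11 + 7·12·8 + 1·3·10 + 11·9·12 + 2·1·5 = 2120 ≡ 1.
  S = (3, 9, 1) ≠ 0, so r is not a codeword (an error is present).
Step 3: locate the error. For a single error e at position i, S_ℓ = v_i·e·α_i^ℓ, so α_err = S_1/S_0.
  S_0^{−1} = 3^{−1} = 9 (mod 13), so α_err = 9·9 = 81 ≡ 3 = α_4. Error position i = 4.
  Consistency check: S_2/S_1 = 1·3 = 3 ≡ 3 = α_err ✓ (single-error assumption holds).
Step 4: error magnitude e = S_0/v_4 = S_0·∏_{j≠4}(α_4 − α_j) = 3·6 = 18 ≡ 5 (mod 13).
Step 5: correct position 4: c_4 = r_4 − e = 12 − 5 ≡ 7 (mod 13). Hence c = [11, 8, 10, 7, 5].
  Check: interpolating c through the α_i gives m(x) = 12 + 7·x (degree < 2) with m(α_i) = c_i for every i, so c is indeed a codeword.


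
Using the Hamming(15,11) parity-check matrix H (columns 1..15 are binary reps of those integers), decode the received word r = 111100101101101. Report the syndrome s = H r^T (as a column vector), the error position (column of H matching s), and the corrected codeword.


s = (1, 1, 1, 0)^T, error position = 14, corrected codeword c = 111100101101111

Compute s = H r^T mod 2 one row at a time:
  s_1 = 0 + 1 + 1 + 0 + 1 + 1 + 0 + 1 = 5 ≡ 1 (mod 2).
  s_2 = 1 + 0 + 0 + 1 + 1 + 1 + 0 + 1 = 5 ≡ 1 (mod 2).
  s_3 = 1 + 1 + 0 + 1 + 1 + 0 + 0 + 1 = 5 ≡ 1 (mod 2).
  s_4 = 1 + 1 + 0 + 1 + 1 + 0 + 1 + 1 = 6 ≡ 0 (mod 2).
s = (1, 1, 1, 0)^T — this equals column 14 of H (binary 1110), so error is at position 14.
Correct: flip bit 14 of r = 111100101101101 to get c = 111100101101111.


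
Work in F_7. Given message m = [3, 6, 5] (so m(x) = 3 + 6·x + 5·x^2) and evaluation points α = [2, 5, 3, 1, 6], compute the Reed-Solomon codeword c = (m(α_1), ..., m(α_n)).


c = [0, 4, 3, 0, 2]

Message polynomial: m(x) = 3 + 6·x + 5·x^2 (mod 7).
For each evaluation point α_i, compute m(α_i) mod 7:
  α_1 = 2: Horner steps 5 → 2 → 0, so m(2) = 0.
  α_2 = 5: Horner steps 5 → 3 → 4, so m(5) = 4.
  α_3 = 3: Horner steps 5 → 0 → 3, so m(3) = 3.
  α_4 = 1: Horner steps 5 → 4 → 0, so m(1) = 0.
  α_5 = 6: Horner steps 5 → 1 → 2, so m(6) = 2.
Codeword c = [0, 4, 3, 0, 2] ∈ F_7^5.


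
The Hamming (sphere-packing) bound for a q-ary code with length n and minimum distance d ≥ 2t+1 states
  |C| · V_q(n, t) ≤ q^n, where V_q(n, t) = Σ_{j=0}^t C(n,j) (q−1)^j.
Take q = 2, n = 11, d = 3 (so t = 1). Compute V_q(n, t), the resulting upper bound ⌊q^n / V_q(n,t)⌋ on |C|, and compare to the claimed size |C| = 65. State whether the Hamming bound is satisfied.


V_q(n, t) = 12, q^n = 2048, Hamming bound = 170, |C| = 65 ≤ bound (satisfied).

Step 1: Compute V_q(n, t) = Σ_{j=0}^1 C(n, j) (q−1)^j.
  j = 0: C(11,0)·(1)^0 = 1·1 = 1.
  j = 1: C(11,1)·(1)^1 = 11·1 = 11.
  V_q(n, t) = 1 + 11 = 12.
Step 2: q^n = 2^11 = 2048.
Step 3: Hamming bound ⌊q^n / V_q(n,t)⌋ = ⌊2048/12⌋ = 170.
Step 4: Compare |C| = 65 to 170: satisfied.
The claimed |C| lies below the Hamming bound.


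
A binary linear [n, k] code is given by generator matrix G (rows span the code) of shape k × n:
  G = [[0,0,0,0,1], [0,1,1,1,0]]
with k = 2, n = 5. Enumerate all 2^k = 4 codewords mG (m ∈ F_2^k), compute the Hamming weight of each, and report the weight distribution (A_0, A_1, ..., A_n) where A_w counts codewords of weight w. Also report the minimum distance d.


Weight distribution: A_0 = 1, A_1 = 1, A_3 = 1, A_4 = 1. Minimum distance d = 1.

Enumerate all 2^2 = 4 messages m ∈ F_2^2.
For each, compute codeword c = mG in F_2^5, then tally its weight.
  m = 00 → c = 00000, weight = 0.
  m = 10 → c = 00001, weight = 1.
  m = 01 → c = 01110, weight = 3.
  m = 11 → c = 01111, weight = 4.
Tally weights:
  weight 0: 1 codewords.
  weight 1: 1 codewords.
  weight 3: 1 codewords.
  weight 4: 1 codewords.
Minimum distance d = smallest w > 0 with A_w > 0 = 1.
Sanity: Σ A_w = 4 = 2^2 = 4 ✓.


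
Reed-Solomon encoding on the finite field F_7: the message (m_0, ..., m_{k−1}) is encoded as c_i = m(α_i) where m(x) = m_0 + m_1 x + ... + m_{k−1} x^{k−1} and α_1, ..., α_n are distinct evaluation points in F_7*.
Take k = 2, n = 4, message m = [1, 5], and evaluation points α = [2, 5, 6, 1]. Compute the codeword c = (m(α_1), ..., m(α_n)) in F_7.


c = [4, 5, 3, 6]

Message polynomial: m(x) = 1 + 5·x (mod 7).
For each evaluation point α_i, compute m(α_i) mod 7:
  α_1 = 2: Horner steps 5 → 4, so m(2) = 4.
  α_2 = 5: Horner steps 5 → 5, so m(5) = 5.
  α_3 = 6: Horner steps 5 → 3, so m(6) = 3.
  α_4 = 1: Horner steps 5 → 6, so m(1) = 6.
Codeword c = [4, 5, 3, 6] ∈ F_7^4.


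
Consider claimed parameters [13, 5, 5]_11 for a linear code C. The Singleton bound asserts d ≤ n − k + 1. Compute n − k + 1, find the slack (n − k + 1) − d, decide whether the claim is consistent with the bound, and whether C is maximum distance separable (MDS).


Singleton RHS = n − k + 1 = 9, slack = 4, bound satisfied, not MDS.

Singleton bound: d ≤ n − k + 1.
Here n = 13, k = 5, so n − k + 1 = 9.
Given d = 5, check d ≤ 9: YES.
Slack = (n − k + 1) − d = 4.
The code is NOT MDS (slack = 4 > 0).
Description: the claimed parameters are [13, 5, 5]_11; such a code would be non-MDS.


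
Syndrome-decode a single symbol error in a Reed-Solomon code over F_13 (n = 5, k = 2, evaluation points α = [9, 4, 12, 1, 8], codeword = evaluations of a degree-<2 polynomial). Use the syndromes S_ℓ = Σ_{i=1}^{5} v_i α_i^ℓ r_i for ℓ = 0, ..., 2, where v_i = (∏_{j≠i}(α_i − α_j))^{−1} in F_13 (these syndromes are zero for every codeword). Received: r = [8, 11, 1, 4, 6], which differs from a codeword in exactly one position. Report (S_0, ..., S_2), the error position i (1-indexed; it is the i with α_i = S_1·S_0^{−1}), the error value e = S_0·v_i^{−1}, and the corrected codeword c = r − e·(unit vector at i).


S = (6, 6, 6), error at position 4, error magnitude e = 12, c = [8, 11, 1, 5, 6].

Step 1: column multipliers v_i = (∏_{j≠i}(α_i − α_j))^{−1} mod 13.
  i = 1 (α = 9): (9−4)(9−12)(9−1)(9−8) = 5·(−3)·8·1 = −120 ≡ 10, so v_1 = 10^{−1} = 4 (mod 13).
  i = 2 (α = 4): (4−9)(4−12)(4−1)(4−8) = (−5)·(−8)·3·(−4) = −480 ≡ 1, so v_2 = 1^{−1} = 1 (mod 13).
  i = 3 (α = 12): (12−9)(12−4)(12−1)(12−8) = 3·8·11·4 = 1056 ≡ 3, so v_3 = 3^{−1} = 9 (mod 13).
  i = 4 (α = 1): (1−9)(1−4)(1−12)(1−8) = (−8)·(−3)·(−11)·(−7) = 1848 ≡ 2, so v_4 = 2^{−1} = 7 (mod 13).
  i = 5 (α = 8): (8−9)(8−4)(8−12)(8−1) = (−1)·4·(−4)·7 = 112 ≡ 8, so v_5 = 8^{−1} = 5 (mod 13).
  v = [4, 1, 9, 7, 5].
Step 2: syndromes of r = [8, 11, 1, 4, 6] (all sums mod 13).
  S_0 = Σ v_i r_i = 4·8 + 1·11 + 9·1 + 7·4 + 5·6 = 110 ≡ 6.
  S_1 = Σ v_i α_i r_i = 4·9·8 + 1·4·11 + 9·12·1 + 7·1·4 + 5·8·6 = 708 ≡ 6.
  α_i^2 mod 13 = [3, 3, 1, 1, 12].
  S_2 = Σ v_i α_i^2 r_i = 4·3·8 + 1·3·11 + 9·1·1 + 7·1·4 + 5·12·6 = 526 ≡ 6.
  S = (6, 6, 6) ≠ 0, so r is not a codeword (an error is present).
Step 3: locate the error. For a single error e at position i, S_ℓ = v_i·e·α_i^ℓ, so α_err = S_1/S_0.
  S_0^{−1} = 6^{−1} = 11 (mod 13), so α_err = 6·11 = 66 ≡ 1 = α_4. Error position i = 4.
  Consistency check: S_2/S_1 = 6·11 = 66 ≡ 1 = α_err ✓ (single-error assumption holds).
Step 4: error magnitude e = S_0/v_4 = S_0·∏_{j≠4}(α_4 − α_j) = 6·2 = 12 ≡ 12 (mod 13).
Step 5: correct position 4: c_4 = r_4 − e = 4 − 12 ≡ 5 (mod 13). Hence c = [8, 11, 1, 5, 6].
  Check: interpolating c through the α_i gives m(x) = 3 + 2·x (degree < 2) with m(α_i) = c_i for every i, so c is indeed a codeword.


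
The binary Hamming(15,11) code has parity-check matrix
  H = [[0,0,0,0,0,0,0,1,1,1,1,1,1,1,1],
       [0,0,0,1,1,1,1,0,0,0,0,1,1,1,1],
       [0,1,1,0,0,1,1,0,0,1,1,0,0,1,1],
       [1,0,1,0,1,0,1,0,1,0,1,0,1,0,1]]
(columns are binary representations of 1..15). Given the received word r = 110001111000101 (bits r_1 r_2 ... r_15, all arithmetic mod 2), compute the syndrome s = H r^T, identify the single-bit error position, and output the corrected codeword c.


s = (0, 0, 0, 1)^T, error position = 1, corrected codeword c = 010001111000101

Compute s = H r^T mod 2 one row at a time:
  s_1 = 1 + 1 + 0 + 0 + 0 + 1 + 0 + 1 = 4 ≡ 0 (mod 2).
  s_2 = 0 + 0 + 1 + 1 + 0 + 1 + 0 + 1 = 4 ≡ 0 (mod 2).
  s_3 = 1 + 0 + 1 + 1 + 0 + 0 + 0 + 1 = 4 ≡ 0 (mod 2).
  s_4 = 1 + 0 + 0 + 1 + 1 + 0 + 1 + 1 = 5 ≡ 1 (mod 2).
s = (0, 0, 0, 1)^T — this equals column 1 of H (binary 0001), so error is at position 1.
Correct: flip bit 1 of r = 110001111000101 to get c = 010001111000101.


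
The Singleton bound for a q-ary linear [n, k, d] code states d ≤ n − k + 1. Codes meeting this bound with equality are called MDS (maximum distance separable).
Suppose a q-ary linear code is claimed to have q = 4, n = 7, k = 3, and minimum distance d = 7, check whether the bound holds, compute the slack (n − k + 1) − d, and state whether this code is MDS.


Singleton RHS = n − k + 1 = 5, slack = -2, bound violated (no such code; not MDS).

Singleton bound: d ≤ n − k + 1.
Here n = 7, k = 3, so n − k + 1 = 5.
Given d = 7, check d ≤ 5: NO.
Slack = (n − k + 1) − d = -2.
The slack is negative: d = 7 exceeds n − k + 1 = 5 by 2, so the Singleton bound is violated and no linear [7, 3, 7]_4 code can exist. In particular it is not MDS (MDS requires d = n − k + 1 exactly).
Description: the claimed parameters are [7, 3, 7]_4; such a code would be impossible (violates the Singleton bound).


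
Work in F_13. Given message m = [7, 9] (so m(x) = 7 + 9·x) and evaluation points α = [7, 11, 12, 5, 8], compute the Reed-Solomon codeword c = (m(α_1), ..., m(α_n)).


c = [5, 2, 11, 0, 1]

Message polynomial: m(x) = 7 + 9·x (mod 13).
For each evaluation point α_i, compute m(α_i) mod 13:
  α_1 = 7: Horner steps 9 → 5, so m(7) = 5.
  α_2 = 11: Horner steps 9 → 2, so m(11) = 2.
  α_3 = 12: Horner steps 9 → 11, so m(12) = 11.
  α_4 = 5: Horner steps 9 → 0, so m(5) = 0.
  α_5 = 8: Horner steps 9 → 1, so m(8) = 1.
Codeword c = [5, 2, 11, 0, 1] ∈ F_13^5.


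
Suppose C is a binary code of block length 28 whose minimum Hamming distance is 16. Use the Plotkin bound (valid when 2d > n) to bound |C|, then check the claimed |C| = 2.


Plotkin bound M ≤ 8; given |C| = 2 ≤ bound (satisfied).

Check applicability: 2d = 32, n = 28.
2d − n = 4 > 0, so Plotkin applies.
Compute d/(2d−n) = 16/4 ≈ 4.0000.
⌊d/(2d−n)⌋ = 4.
Plotkin bound: M ≤ 2·4 = 8.
Given |C| = 2, check: satisfied.
This |C| is below the Plotkin bound.


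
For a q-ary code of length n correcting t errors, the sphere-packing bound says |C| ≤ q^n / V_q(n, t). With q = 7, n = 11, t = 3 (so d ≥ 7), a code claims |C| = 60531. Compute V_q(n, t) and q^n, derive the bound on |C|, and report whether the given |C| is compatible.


V_q(n, t) = 37687, q^n = 1977326743, Hamming bound = 52467, |C| = 60531 > bound (violated).

Step 1: Compute V_q(n, t) = Σ_{j=0}^3 C(n, j) (q−1)^j.
  j = 0: C(11,0)·(6)^0 = 1·1 = 1.
  j = 1: C(11,1)·(6)^1 = 11·6 = 66.
  j = 2: C(11,2)·(6)^2 = 55·36 = 1980.
  j = 3: C(11,3)·(6)^3 = 165·216 = 35640.
  V_q(n, t) = 1 + 66 + 1980 + 35640 = 37687.
Step 2: q^n = 7^11 = 1977326743.
Step 3: Hamming bound ⌊q^n / V_q(n,t)⌋ = ⌊1977326743/37687⌋ = 52467.
Step 4: Compare |C| = 60531 to 52467: violated.
The claimed |C| lies above the Hamming bound, so no 7-ary code of length 11 with d ≥ 7 can have 60531 codewords.


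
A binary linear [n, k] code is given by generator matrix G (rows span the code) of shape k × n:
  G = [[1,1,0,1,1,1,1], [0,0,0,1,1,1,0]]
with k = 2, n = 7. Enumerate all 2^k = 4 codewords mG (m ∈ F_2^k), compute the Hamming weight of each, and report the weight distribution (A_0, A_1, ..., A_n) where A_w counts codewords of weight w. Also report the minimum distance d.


Weight distribution: A_0 = 1, A_3 = 2, A_6 = 1. Minimum distance d = 3.

Enumerate all 2^2 = 4 messages m ∈ F_2^2.
For each, compute codeword c = mG in F_2^7, then tally its weight.
  m = 00 → c = 0000000, weight = 0.
  m = 10 → c = 1101111, weight = 6.
  m = 01 → c = 0001110, weight = 3.
  m = 11 → c = 1100001, weight = 3.
Tally weights:
  weight 0: 1 codewords.
  weight 3: 2 codewords.
  weight 6: 1 codewords.
Minimum distance d = smallest w > 0 with A_w > 0 = 3.
Sanity: Σ A_w = 4 = 2^2 = 4 ✓.


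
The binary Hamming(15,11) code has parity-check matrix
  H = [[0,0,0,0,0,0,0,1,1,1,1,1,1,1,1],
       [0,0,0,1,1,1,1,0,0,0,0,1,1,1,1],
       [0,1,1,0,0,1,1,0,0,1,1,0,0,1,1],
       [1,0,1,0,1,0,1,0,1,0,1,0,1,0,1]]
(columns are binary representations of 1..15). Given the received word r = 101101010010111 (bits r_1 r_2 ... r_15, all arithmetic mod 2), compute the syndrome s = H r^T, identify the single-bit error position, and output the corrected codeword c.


s = (1, 1, 1, 1)^T, error position = 15, corrected codeword c = 101101010010110

Compute s = H r^T mod 2 one row at a time:
  s_1 = 1 + 0 + 0 + 1 + 0 + 1 + 1 + 1 = 5 ≡ 1 (mod 2).
  s_2 = 1 + 0 + 1 + 0 + 0 + 1 + 1 + 1 = 5 ≡ 1 (mod 2).
  s_3 = 0 + 1 + 1 + 0 + 0 + 1 + 1 + 1 = 5 ≡ 1 (mod 2).
  s_4 = 1 + 1 + 0 + 0 + 0 + 1 + 1 + 1 = 5 ≡ 1 (mod 2).
s = (1, 1, 1, 1)^T — this equals column 15 of H (binary 1111), so error is at position 15.
Correct: flip bit 15 of r = 101101010010111 to get c = 101101010010110.


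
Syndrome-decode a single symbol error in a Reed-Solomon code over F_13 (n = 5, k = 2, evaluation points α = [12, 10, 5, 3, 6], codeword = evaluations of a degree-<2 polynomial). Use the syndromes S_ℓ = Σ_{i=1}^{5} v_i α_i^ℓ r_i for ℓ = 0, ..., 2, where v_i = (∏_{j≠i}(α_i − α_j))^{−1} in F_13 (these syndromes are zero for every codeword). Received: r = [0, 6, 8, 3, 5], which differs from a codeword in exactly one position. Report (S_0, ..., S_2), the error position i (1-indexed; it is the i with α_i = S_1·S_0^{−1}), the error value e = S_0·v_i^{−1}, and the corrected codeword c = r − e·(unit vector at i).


S = (2, 6, 5), error at position 4, error magnitude e = 2, c = [0, 6, 8, 1, 5].

Step 1: column multipliers v_i = (∏_{j≠i}(α_i − α_j))^{−1} mod 13.
  i = 1 (α = 12): (12−10)(12−5)(12−3)(12−6) = 2·7·9·6 = 756 ≡ 2, so v_1 = 2^{−1} = 7 (mod 13).
  i = 2 (α = 10): (10−12)(10−5)(10−3)(10−6) = (−2)·5·7·4 = −280 ≡ 6, so v_2 = 6^{−1} = 11 (mod 13).
  i = 3 (α = 5): (5−12)(5−10)(5−3)(5−6) = (−7)·(−5)·2·(−1) = −70 ≡ 8, so v_3 = 8^{−1} = 5 (mod 13).
  i = 4 (α = 3): (3−12)(3−10)(3−5)(3−6) = (−9)·(−7)·(−2)·(−3) = 378 ≡ 1, so v_4 = 1^{−1} = 1 (mod 13).
  i = 5 (α = 6): (6−12)(6−10)(6−5)(6−3) = (−6)·(−4)·1·3 = 72 ≡ 7, so v_5 = 7^{−1} = 2 (mod 13).
  v = [7, 11, 5, 1, 2].
Step 2: syndromes of r = [0, 6, 8, 3, 5] (all sums mod 13).
  S_0 = Σ v_i r_i = 7·0 + 11·6 + 5·8 + 1·3 + 2·5 = 119 ≡ 2.
  S_1 = Σ v_i α_i r_i = 7·12·0 + 11·10·6 + 5·5·8 + 1·3·3 + 2·6·5 = 929 ≡ 6.
  α_i^2 mod 13 = [1, 9, 12, 9, 10].
  S_2 = Σ v_i α_i^2 r_i = 7·1·0 + 11·9·6 + 5·12·8 + 1·9·3 + 2·10·5 = 1201 ≡ 5.
  S = (2, 6, 5) ≠ 0, so r is not a codeword (an error is present).
Step 3: locate the error. For a single error e at position i, S_ℓ = v_i·e·α_i^ℓ, so α_err = S_1/S_0.
  S_0^{−1} = 2^{−1} = 7 (mod 13), so α_err = 6·7 = 42 ≡ 3 = α_4. Error position i = 4.
  Consistency check: S_2/S_1 = 5·11 = 55 ≡ 3 = α_err ✓ (single-error assumption holds).
Step 4: error magnitude e = S_0/v_4 = S_0·∏_{j≠4}(α_4 − α_j) = 2·1 = 2 ≡ 2 (mod 13).
Step 5: correct position 4: c_4 = r_4 − e = 3 − 2 ≡ 1 (mod 13). Hence c = [0, 6, 8, 1, 5].
  Check: interpolating c through the α_i gives m(x) = 10 + 10·x (degree < 2) with m(α_i) = c_i for every i, so c is indeed a codeword.


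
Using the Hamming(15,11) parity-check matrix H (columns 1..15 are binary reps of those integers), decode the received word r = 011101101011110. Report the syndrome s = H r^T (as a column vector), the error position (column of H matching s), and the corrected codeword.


s = (1, 0, 0, 1)^T, error position = 9, corrected codeword c = 011101100011110

Compute s = H r^T mod 2 one row at a time:
  s_1 = 0 + 1 + 0 + 1 + 1 + 1 + 1 + 0 = 5 ≡ 1 (mod 2).
  s_2 = 1 + 0 + 1 + 1 + 1 + 1 + 1 + 0 = 6 ≡ 0 (mod 2).
  s_3 = 1 + 1 + 1 + 1 + 0 + 1 + 1 + 0 = 6 ≡ 0 (mod 2).
  s_4 = 0 + 1 + 0 + 1 + 1 + 1 + 1 + 0 = 5 ≡ 1 (mod 2).
s = (1, 0, 0, 1)^T — this equals column 9 of H (binary 1001), so error is at position 9.
Correct: flip bit 9 of r = 011101101011110 to get c = 011101100011110.


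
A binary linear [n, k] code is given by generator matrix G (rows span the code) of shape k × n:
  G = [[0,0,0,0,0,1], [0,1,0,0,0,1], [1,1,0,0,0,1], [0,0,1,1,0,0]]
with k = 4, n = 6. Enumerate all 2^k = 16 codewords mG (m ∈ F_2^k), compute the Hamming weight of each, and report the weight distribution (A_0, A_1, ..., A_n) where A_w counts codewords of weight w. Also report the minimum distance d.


Weight distribution: A_0 = 1, A_1 = 3, A_2 = 4, A_3 = 4, A_4 = 3, A_5 = 1. Minimum distance d = 1.

Enumerate all 2^4 = 16 messages m ∈ F_2^4.
For each, compute codeword c = mG in F_2^6, then tally its weight.
  m = 0000 → c = 000000, weight = 0.
  m = 1000 → c = 000001, weight = 1.
  m = 0100 → c = 010001, weight = 2.
  m = 1100 → c = 010000, weight = 1.
  m = 0010 → c = 110001, weight = 3.
  m = 1010 → c = 110000, weight = 2.
  m = 0110 → c = 100000, weight = 1.
  m = 1110 → c = 100001, weight = 2.
  m = 0001 → c = 001100, weight = 2.
  m = 1001 → c = 001101, weight = 3.
  m = 0101 → c = 011101, weight = 4.
  m = 1101 → c = 011100, weight = 3.
  m = 0011 → c = 111101, weight = 5.
  m = 1011 → c = 111100, weight = 4.
  m = 0111 → c = 101100, weight = 3.
  m = 1111 → c = 101101, weight = 4.
Tally weights:
  weight 0: 1 codewords.
  weight 1: 3 codewords.
  weight 2: 4 codewords.
  weight 3: 4 codewords.
  weight 4: 3 codewords.
  weight 5: 1 codewords.
Minimum distance d = smallest w > 0 with A_w > 0 = 1.
Sanity: Σ A_w = 16 = 2^4 = 16 ✓.
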